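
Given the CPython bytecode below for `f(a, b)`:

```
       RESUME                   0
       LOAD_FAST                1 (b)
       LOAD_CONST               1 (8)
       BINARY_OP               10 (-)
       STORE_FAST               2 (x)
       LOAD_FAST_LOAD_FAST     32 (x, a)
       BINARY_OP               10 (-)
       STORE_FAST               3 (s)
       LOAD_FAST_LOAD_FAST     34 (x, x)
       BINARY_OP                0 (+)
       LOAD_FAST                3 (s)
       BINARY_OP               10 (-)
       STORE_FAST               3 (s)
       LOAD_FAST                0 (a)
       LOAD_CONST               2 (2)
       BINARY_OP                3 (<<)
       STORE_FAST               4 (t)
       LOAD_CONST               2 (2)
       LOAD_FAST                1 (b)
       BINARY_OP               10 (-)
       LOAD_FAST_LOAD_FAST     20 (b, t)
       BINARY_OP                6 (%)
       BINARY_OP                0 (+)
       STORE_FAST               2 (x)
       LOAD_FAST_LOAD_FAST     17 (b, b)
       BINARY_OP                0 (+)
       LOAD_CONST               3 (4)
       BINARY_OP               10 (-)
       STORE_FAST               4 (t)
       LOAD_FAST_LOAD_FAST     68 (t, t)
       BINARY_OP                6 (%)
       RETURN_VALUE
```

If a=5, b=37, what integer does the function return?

0

LOAD_FAST b → push 37. Stack: [37]
LOAD_CONST → push 8. Stack: [37, 8]
BINARY_OP - → 37 - 8 = 29. Stack: [29]
STORE_FAST x → x=29. Stack: []
LOAD_FAST_LOAD_FAST x,a → push 29,5. Stack: [29, 5]
BINARY_OP - → 29 - 5 = 24. Stack: [24]
STORE_FAST s → s=24. Stack: []
LOAD_FAST_LOAD_FAST x,x → push 29,29. Stack: [29, 29]
BINARY_OP + → 29 + 29 = 58. Stack: [58]
LOAD_FAST s → push 24. Stack: [58, 24]
BINARY_OP - → 58 - 24 = 34. Stack: [34]
STORE_FAST s → s=34. Stack: []
LOAD_FAST a → push 5. Stack: [5]
LOAD_CONST → push 2. Stack: [5, 2]
BINARY_OP << → 5 << 2 = 20. Stack: [20]
STORE_FAST t → t=20. Stack: []
LOAD_CONST → push 2. Stack: [2]
LOAD_FAST b → push 37. Stack: [2, 37]
BINARY_OP - → 2 - 37 = -35. Stack: [-35]
LOAD_FAST_LOAD_FAST b,t → push 37,20. Stack: [-35, 37, 20]
BINARY_OP % → 37 % 20 = 17. Stack: [-35, 17]
BINARY_OP + → -35 + 17 = -18. Stack: [-18]
STORE_FAST x → x=-18. Stack: []
LOAD_FAST_LOAD_FAST b,b → push 37,37. Stack: [37, 37]
BINARY_OP + → 37 + 37 = 74. Stack: [74]
LOAD_CONST → push 4. Stack: [74, 4]
BINARY_OP - → 74 - 4 = 70. Stack: [70]
STORE_FAST t → t=70. Stack: []
LOAD_FAST_LOAD_FAST t,t → push 70,70. Stack: [70, 70]
BINARY_OP % → 70 % 70 = 0. Stack: [0]
RETURN_VALUE → return 0.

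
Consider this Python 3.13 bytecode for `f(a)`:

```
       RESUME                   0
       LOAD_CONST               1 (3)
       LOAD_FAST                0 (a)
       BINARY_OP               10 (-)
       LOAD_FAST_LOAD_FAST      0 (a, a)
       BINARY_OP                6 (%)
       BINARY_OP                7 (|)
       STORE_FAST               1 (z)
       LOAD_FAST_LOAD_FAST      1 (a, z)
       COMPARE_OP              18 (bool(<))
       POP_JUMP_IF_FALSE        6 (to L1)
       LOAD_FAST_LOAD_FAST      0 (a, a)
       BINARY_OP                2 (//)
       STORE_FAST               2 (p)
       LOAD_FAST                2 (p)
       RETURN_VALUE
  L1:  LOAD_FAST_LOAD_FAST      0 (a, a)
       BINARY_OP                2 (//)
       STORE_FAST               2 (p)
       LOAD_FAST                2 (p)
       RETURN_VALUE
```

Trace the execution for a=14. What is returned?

LOAD_CONST → push 3. Stack: [3]
LOAD_FAST a → push 14. Stack: [3, 14]
BINARY_OP - → 3 - 14 = -11. Stack: [-11]
LOAD_FAST_LOAD_FAST a,a → push 14,14. Stack: [-11, 14, 14]
BINARY_OP % → 14 % 14 = 0. Stack: [-11, 0]
BINARY_OP | → -11 | 0 = -11. Stack: [-11]
STORE_FAST z → z=-11. Stack: []
LOAD_FAST_LOAD_FAST a,z → push 14,-11. Stack: [14, -11]
COMPARE_OP bool(<) → 14 vs -11 = False. Stack: [False]
POP_JUMP_IF_FALSE → pop False; jump. Stack: []
LOAD_FAST_LOAD_FAST a,a → push 14,14. Stack: [14, 14]
BINARY_OP // → 14 // 14 = 1. Stack: [1]
STORE_FAST p → p=1. Stack: []
LOAD_FAST p → push 1. Stack: [1]
RETURN_VALUE → return 1.

1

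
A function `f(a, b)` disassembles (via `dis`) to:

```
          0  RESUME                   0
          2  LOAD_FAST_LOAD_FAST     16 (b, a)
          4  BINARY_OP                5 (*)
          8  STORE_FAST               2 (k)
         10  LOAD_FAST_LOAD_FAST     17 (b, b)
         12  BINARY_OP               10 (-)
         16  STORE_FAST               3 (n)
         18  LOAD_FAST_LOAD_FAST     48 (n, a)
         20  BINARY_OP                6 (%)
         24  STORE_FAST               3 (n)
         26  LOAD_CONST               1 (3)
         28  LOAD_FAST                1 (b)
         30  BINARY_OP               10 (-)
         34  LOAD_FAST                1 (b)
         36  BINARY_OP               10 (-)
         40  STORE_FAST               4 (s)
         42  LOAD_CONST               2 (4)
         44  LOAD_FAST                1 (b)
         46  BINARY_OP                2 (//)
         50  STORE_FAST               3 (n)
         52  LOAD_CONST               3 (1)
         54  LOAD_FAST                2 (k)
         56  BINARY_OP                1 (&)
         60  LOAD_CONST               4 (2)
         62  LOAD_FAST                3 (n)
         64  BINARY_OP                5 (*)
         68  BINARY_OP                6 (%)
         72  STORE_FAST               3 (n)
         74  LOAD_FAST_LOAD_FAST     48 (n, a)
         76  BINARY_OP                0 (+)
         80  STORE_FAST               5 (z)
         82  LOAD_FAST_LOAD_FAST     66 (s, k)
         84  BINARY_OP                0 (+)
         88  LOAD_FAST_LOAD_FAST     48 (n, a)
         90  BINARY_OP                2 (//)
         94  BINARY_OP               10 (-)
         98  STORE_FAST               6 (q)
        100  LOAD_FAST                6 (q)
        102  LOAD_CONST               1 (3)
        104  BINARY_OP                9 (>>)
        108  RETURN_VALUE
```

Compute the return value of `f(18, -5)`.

LOAD_FAST_LOAD_FAST b,a → push -5,18. Stack: [-5, 18]
BINARY_OP * → -5 * 18 = -90. Stack: [-90]
STORE_FAST k → k=-90. Stack: []
LOAD_FAST_LOAD_FAST b,b → push -5,-5. Stack: [-5, -5]
BINARY_OP - → -5 - -5 = 0. Stack: [0]
STORE_FAST n → n=0. Stack: []
LOAD_FAST_LOAD_FAST n,a → push 0,18. Stack: [0, 18]
BINARY_OP % → 0 % 18 = 0. Stack: [0]
STORE_FAST n → n=0. Stack: []
LOAD_CONST → push 3. Stack: [3]
LOAD_FAST b → push -5. Stack: [3, -5]
BINARY_OP - → 3 - -5 = 8. Stack: [8]
LOAD_FAST b → push -5. Stack: [8, -5]
BINARY_OP - → 8 - -5 = 13. Stack: [13]
STORE_FAST s → s=13. Stack: []
LOAD_CONST → push 4. Stack: [4]
LOAD_FAST b → push -5. Stack: [4, -5]
BINARY_OP // → 4 // -5 = -1. Stack: [-1]
STORE_FAST n → n=-1. Stack: []
LOAD_CONST → push 1. Stack: [1]
LOAD_FAST k → push -90. Stack: [1, -90]
BINARY_OP & → 1 & -90 = 0. Stack: [0]
LOAD_CONST → push 2. Stack: [0, 2]
LOAD_FAST n → push -1. Stack: [0, 2, -1]
BINARY_OP * → 2 * -1 = -2. Stack: [0, -2]
BINARY_OP % → 0 % -2 = 0. Stack: [0]
STORE_FAST n → n=0. Stack: []
LOAD_FAST_LOAD_FAST n,a → push 0,18. Stack: [0, 18]
BINARY_OP + → 0 + 18 = 18. Stack: [18]
STORE_FAST z → z=18. Stack: []
LOAD_FAST_LOAD_FAST s,k → push 13,-90. Stack: [13, -90]
BINARY_OP + → 13 + -90 = -77. Stack: [-77]
LOAD_FAST_LOAD_FAST n,a → push 0,18. Stack: [-77, 0, 18]
BINARY_OP // → 0 // 18 = 0. Stack: [-77, 0]
BINARY_OP - → -77 - 0 = -77. Stack: [-77]
STORE_FAST q → q=-77. Stack: []
LOAD_FAST q → push -77. Stack: [-77]
LOAD_CONST → push 3. Stack: [-77, 3]
BINARY_OP >> → -77 >> 3 = -10. Stack: [-10]
RETURN_VALUE → return -10.

-10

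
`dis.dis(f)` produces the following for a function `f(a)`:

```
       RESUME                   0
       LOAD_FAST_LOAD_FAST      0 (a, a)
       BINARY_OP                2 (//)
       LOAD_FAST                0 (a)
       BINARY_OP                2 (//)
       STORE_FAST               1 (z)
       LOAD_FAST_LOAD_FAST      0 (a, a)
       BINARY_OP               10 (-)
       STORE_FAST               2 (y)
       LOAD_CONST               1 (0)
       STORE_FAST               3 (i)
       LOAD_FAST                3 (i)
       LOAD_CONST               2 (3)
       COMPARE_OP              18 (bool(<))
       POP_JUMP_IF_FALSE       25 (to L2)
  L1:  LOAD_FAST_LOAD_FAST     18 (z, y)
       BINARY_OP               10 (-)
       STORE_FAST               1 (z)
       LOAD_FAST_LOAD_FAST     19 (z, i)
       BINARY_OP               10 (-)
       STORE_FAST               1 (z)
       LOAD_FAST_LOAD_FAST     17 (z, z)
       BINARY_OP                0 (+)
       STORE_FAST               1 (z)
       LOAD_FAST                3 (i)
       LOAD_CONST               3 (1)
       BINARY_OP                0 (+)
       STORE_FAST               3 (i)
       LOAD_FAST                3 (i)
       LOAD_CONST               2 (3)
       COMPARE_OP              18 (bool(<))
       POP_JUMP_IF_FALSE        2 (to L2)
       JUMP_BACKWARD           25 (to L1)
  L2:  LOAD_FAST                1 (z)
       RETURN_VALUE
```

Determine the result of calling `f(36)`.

LOAD_FAST_LOAD_FAST a,a → push 36,36
BINARY_OP // → 36 // 36 = 1
LOAD_FAST a → push 36
BINARY_OP // → 1 // 36 = 0
STORE_FAST z → z=0
LOAD_FAST_LOAD_FAST a,a → push 36,36
BINARY_OP - → 36 - 36 = 0
STORE_FAST y → y=0
LOAD_CONST → push 0
STORE_FAST i → i=0
LOAD_FAST i → push 0
LOAD_CONST → push 3
COMPARE_OP bool(<) → 0 vs 3 = True
POP_JUMP_IF_FALSE → pop True; no jump
LOAD_FAST_LOAD_FAST z,y → push 0,0
BINARY_OP - → 0 - 0 = 0
STORE_FAST z → z=0
LOAD_FAST_LOAD_FAST z,i → push 0,0
BINARY_OP - → 0 - 0 = 0
STORE_FAST z → z=0
LOAD_FAST_LOAD_FAST z,z → push 0,0
BINARY_OP + → 0 + 0 = 0
STORE_FAST z → z=0
LOAD_FAST i → push 0
LOAD_CONST → push 1
BINARY_OP + → 0 + 1 = 1
STORE_FAST i → i=1
LOAD_FAST i → push 1
LOAD_CONST → push 3
COMPARE_OP bool(<) → 1 vs 3 = True
POP_JUMP_IF_FALSE → pop True; no jump
LOAD_FAST_LOAD_FAST z,y → push 0,0
BINARY_OP - → 0 - 0 = 0
STORE_FAST z → z=0
LOAD_FAST_LOAD_FAST z,i → push 0,1
BINARY_OP - → 0 - 1 = -1
STORE_FAST z → z=-1
LOAD_FAST_LOAD_FAST z,z → push -1,-1
BINARY_OP + → -1 + -1 = -2
STORE_FAST z → z=-2
LOAD_FAST i → push 1
LOAD_CONST → push 1
BINARY_OP + → 1 + 1 = 2
STORE_FAST i → i=2
LOAD_FAST i → push 2
LOAD_CONST → push 3
COMPARE_OP bool(<) → 2 vs 3 = True
POP_JUMP_IF_FALSE → pop True; no jump
LOAD_FAST_LOAD_FAST z,y → push -2,0
BINARY_OP - → -2 - 0 = -2
STORE_FAST z → z=-2
LOAD_FAST_LOAD_FAST z,i → push -2,2
BINARY_OP - → -2 - 2 = -4
STORE_FAST z → z=-4
LOAD_FAST_LOAD_FAST z,z → push -4,-4
BINARY_OP + → -4 + -4 = -8
STORE_FAST z → z=-8
LOAD_FAST i → push 2
LOAD_CONST → push 1
BINARY_OP + → 2 + 1 = 3
STORE_FAST i → i=3
LOAD_FAST i → push 3
LOAD_CONST → push 3
COMPARE_OP bool(<) → 3 vs 3 = False
POP_JUMP_IF_FALSE → pop False; jump
LOAD_FAST z → push -8
RETURN_VALUE → return -8.

-8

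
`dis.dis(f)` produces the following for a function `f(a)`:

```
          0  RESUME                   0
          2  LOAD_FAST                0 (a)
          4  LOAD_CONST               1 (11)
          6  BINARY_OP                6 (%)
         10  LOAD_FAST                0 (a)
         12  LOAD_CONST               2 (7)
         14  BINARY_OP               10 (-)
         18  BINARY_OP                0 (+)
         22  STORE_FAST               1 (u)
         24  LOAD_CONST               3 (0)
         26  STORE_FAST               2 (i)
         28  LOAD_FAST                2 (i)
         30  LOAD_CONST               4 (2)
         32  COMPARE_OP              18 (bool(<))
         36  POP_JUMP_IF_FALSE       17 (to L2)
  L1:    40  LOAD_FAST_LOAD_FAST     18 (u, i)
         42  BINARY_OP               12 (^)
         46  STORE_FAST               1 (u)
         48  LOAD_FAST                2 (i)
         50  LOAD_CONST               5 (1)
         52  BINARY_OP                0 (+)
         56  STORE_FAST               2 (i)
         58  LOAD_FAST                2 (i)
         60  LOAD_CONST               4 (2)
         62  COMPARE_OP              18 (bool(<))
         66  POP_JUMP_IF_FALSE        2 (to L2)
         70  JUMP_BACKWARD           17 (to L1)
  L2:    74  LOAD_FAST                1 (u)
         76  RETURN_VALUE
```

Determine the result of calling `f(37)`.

LOAD_FAST a → push 37. Stack: [37]
LOAD_CONST → push 11. Stack: [37, 11]
BINARY_OP % → 37 % 11 = 4. Stack: [4]
LOAD_FAST a → push 37. Stack: [4, 37]
LOAD_CONST → push 7. Stack: [4, 37, 7]
BINARY_OP - → 37 - 7 = 30. Stack: [4, 30]
BINARY_OP + → 4 + 30 = 34. Stack: [34]
STORE_FAST u → u=34. Stack: []
LOAD_CONST → push 0. Stack: [0]
STORE_FAST i → i=0. Stack: []
LOAD_FAST i → push 0. Stack: [0]
LOAD_CONST → push 2. Stack: [0, 2]
COMPARE_OP bool(<) → 0 vs 2 = True. Stack: [True]
POP_JUMP_IF_FALSE → pop True; no jump. Stack: []
LOAD_FAST_LOAD_FAST u,i → push 34,0. Stack: [34, 0]
BINARY_OP ^ → 34 ^ 0 = 34. Stack: [34]
STORE_FAST u → u=34. Stack: []
LOAD_FAST i → push 0. Stack: [0]
LOAD_CONST → push 1. Stack: [0, 1]
BINARY_OP + → 0 + 1 = 1. Stack: [1]
STORE_FAST i → i=1. Stack: []
LOAD_FAST i → push 1. Stack: [1]
LOAD_CONST → push 2. Stack: [1, 2]
COMPARE_OP bool(<) → 1 vs 2 = True. Stack: [True]
POP_JUMP_IF_FALSE → pop True; no jump. Stack: []
LOAD_FAST_LOAD_FAST u,i → push 34,1. Stack: [34, 1]
BINARY_OP ^ → 34 ^ 1 = 35. Stack: [35]
STORE_FAST u → u=35. Stack: []
LOAD_FAST i → push 1. Stack: [1]
LOAD_CONST → push 1. Stack: [1, 1]
BINARY_OP + → 1 + 1 = 2. Stack: [2]
STORE_FAST i → i=2. Stack: []
LOAD_FAST i → push 2. Stack: [2]
LOAD_CONST → push 2. Stack: [2, 2]
COMPARE_OP bool(<) → 2 vs 2 = False. Stack: [False]
POP_JUMP_IF_FALSE → pop False; jump. Stack: []
LOAD_FAST u → push 35. Stack: [35]
RETURN_VALUE → return 35.

35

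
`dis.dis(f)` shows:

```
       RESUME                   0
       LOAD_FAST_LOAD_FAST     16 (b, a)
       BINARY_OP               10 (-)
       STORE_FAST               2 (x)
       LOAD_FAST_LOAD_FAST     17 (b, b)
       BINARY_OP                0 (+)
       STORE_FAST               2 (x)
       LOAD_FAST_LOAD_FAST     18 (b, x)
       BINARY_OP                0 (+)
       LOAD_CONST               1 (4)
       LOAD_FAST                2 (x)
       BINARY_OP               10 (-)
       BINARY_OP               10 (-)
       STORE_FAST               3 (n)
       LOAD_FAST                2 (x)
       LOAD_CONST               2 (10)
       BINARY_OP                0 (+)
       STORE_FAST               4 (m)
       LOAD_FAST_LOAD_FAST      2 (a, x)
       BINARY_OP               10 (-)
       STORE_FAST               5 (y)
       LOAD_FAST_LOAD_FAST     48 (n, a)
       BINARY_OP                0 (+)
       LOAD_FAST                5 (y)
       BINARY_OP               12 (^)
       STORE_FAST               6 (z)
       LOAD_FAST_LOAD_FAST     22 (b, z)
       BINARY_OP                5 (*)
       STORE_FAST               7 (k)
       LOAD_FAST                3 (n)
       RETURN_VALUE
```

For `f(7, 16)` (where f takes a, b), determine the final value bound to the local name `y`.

LOAD_FAST_LOAD_FAST b,a → push 16,7. Stack: [16, 7]
BINARY_OP - → 16 - 7 = 9. Stack: [9]
STORE_FAST x → x=9. Stack: []
LOAD_FAST_LOAD_FAST b,b → push 16,16. Stack: [16, 16]
BINARY_OP + → 16 + 16 = 32. Stack: [32]
STORE_FAST x → x=32. Stack: []
LOAD_FAST_LOAD_FAST b,x → push 16,32. Stack: [16, 32]
BINARY_OP + → 16 + 32 = 48. Stack: [48]
LOAD_CONST → push 4. Stack: [48, 4]
LOAD_FAST x → push 32. Stack: [48, 4, 32]
BINARY_OP - → 4 - 32 = -28. Stack: [48, -28]
BINARY_OP - → 48 - -28 = 76. Stack: [76]
STORE_FAST n → n=76. Stack: []
LOAD_FAST x → push 32. Stack: [32]
LOAD_CONST → push 10. Stack: [32, 10]
BINARY_OP + → 32 + 10 = 42. Stack: [42]
STORE_FAST m → m=42. Stack: []
LOAD_FAST_LOAD_FAST a,x → push 7,32. Stack: [7, 32]
BINARY_OP - → 7 - 32 = -25. Stack: [-25]
STORE_FAST y → y=-25. Stack: []
LOAD_FAST_LOAD_FAST n,a → push 76,7. Stack: [76, 7]
BINARY_OP + → 76 + 7 = 83. Stack: [83]
LOAD_FAST y → push -25. Stack: [83, -25]
BINARY_OP ^ → 83 ^ -25 = -76. Stack: [-76]
STORE_FAST z → z=-76. Stack: []
LOAD_FAST_LOAD_FAST b,z → push 16,-76. Stack: [16, -76]
BINARY_OP * → 16 * -76 = -1216. Stack: [-1216]
STORE_FAST k → k=-1216. Stack: []
LOAD_FAST n → push 76. Stack: [76]
RETURN_VALUE → return 76.

-25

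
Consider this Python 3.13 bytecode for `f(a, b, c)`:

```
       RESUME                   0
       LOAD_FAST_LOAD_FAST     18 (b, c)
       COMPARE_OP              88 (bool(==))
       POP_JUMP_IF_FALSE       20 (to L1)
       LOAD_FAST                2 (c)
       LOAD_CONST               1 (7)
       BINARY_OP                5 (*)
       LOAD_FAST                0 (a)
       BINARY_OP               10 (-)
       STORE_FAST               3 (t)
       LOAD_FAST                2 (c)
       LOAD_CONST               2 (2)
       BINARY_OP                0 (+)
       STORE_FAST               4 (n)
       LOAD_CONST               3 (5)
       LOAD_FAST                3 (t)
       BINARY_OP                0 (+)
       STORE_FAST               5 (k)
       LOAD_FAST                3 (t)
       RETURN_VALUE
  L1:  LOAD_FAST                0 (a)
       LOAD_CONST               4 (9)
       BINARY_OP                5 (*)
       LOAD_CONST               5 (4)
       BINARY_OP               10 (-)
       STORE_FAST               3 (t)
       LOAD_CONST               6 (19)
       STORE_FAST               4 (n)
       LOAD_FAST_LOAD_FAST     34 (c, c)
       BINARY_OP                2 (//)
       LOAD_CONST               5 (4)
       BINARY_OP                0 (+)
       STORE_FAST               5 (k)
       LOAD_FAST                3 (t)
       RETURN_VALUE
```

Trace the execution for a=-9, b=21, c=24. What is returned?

LOAD_FAST_LOAD_FAST b,c → push 21,24. Stack: [21, 24]
COMPARE_OP bool(==) → 21 vs 24 = False. Stack: [False]
POP_JUMP_IF_FALSE → pop False; jump. Stack: []
LOAD_FAST a → push -9. Stack: [-9]
LOAD_CONST → push 9. Stack: [-9, 9]
BINARY_OP * → -9 * 9 = -81. Stack: [-81]
LOAD_CONST → push 4. Stack: [-81, 4]
BINARY_OP - → -81 - 4 = -85. Stack: [-85]
STORE_FAST t → t=-85. Stack: []
LOAD_CONST → push 19. Stack: [19]
STORE_FAST n → n=19. Stack: []
LOAD_FAST_LOAD_FAST c,c → push 24,24. Stack: [24, 24]
BINARY_OP // → 24 // 24 = 1. Stack: [1]
LOAD_CONST → push 4. Stack: [1, 4]
BINARY_OP + → 1 + 4 = 5. Stack: [5]
STORE_FAST k → k=5. Stack: []
LOAD_FAST t → push -85. Stack: [-85]
RETURN_VALUE → return -85.

-85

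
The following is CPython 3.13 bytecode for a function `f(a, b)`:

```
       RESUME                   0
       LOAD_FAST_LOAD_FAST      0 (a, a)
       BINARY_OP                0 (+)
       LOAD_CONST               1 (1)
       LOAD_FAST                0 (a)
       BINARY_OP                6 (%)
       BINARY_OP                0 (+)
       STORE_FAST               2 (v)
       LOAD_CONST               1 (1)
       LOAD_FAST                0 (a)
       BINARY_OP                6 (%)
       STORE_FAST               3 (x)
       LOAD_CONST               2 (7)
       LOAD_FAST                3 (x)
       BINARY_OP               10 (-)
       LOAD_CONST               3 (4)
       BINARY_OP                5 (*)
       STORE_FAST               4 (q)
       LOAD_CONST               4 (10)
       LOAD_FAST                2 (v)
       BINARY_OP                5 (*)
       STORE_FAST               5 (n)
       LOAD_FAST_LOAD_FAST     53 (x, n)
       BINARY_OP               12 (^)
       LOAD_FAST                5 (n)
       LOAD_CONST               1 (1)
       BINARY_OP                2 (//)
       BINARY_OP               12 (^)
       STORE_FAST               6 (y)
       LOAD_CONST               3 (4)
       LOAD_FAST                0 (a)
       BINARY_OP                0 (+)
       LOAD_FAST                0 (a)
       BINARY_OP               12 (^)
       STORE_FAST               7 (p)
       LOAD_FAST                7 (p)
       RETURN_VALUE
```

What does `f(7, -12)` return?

LOAD_FAST_LOAD_FAST a,a → push 7,7. Stack: [7, 7]
BINARY_OP + → 7 + 7 = 14. Stack: [14]
LOAD_CONST → push 1. Stack: [14, 1]
LOAD_FAST a → push 7. Stack: [14, 1, 7]
BINARY_OP % → 1 % 7 = 1. Stack: [14, 1]
BINARY_OP + → 14 + 1 = 15. Stack: [15]
STORE_FAST v → v=15. Stack: []
LOAD_CONST → push 1. Stack: [1]
LOAD_FAST a → push 7. Stack: [1, 7]
BINARY_OP % → 1 % 7 = 1. Stack: [1]
STORE_FAST x → x=1. Stack: []
LOAD_CONST → push 7. Stack: [7]
LOAD_FAST x → push 1. Stack: [7, 1]
BINARY_OP - → 7 - 1 = 6. Stack: [6]
LOAD_CONST → push 4. Stack: [6, 4]
BINARY_OP * → 6 * 4 = 24. Stack: [24]
STORE_FAST q → q=24. Stack: []
LOAD_CONST → push 10. Stack: [10]
LOAD_FAST v → push 15. Stack: [10, 15]
BINARY_OP * → 10 * 15 = 150. Stack: [150]
STORE_FAST n → n=150. Stack: []
LOAD_FAST_LOAD_FAST x,n → push 1,150. Stack: [1, 150]
BINARY_OP ^ → 1 ^ 150 = 151. Stack: [151]
LOAD_FAST n → push 150. Stack: [151, 150]
LOAD_CONST → push 1. Stack: [151, 150, 1]
BINARY_OP // → 150 // 1 = 150. Stack: [151, 150]
BINARY_OP ^ → 151 ^ 150 = 1. Stack: [1]
STORE_FAST y → y=1. Stack: []
LOAD_CONST → push 4. Stack: [4]
LOAD_FAST a → push 7. Stack: [4, 7]
BINARY_OP + → 4 + 7 = 11. Stack: [11]
LOAD_FAST a → push 7. Stack: [11, 7]
BINARY_OP ^ → 11 ^ 7 = 12. Stack: [12]
STORE_FAST p → p=12. Stack: []
LOAD_FAST p → push 12. Stack: [12]
RETURN_VALUE → return 12.

12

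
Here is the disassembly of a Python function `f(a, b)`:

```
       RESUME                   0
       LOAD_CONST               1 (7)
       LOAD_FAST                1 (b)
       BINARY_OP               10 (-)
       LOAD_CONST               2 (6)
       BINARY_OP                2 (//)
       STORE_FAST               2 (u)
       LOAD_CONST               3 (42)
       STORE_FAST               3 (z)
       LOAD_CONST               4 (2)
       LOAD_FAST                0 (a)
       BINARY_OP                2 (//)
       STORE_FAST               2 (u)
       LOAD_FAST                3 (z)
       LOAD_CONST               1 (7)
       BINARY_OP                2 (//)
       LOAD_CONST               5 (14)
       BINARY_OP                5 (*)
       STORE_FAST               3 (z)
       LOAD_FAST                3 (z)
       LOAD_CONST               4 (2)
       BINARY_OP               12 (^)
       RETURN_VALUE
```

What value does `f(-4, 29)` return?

LOAD_CONST → push 7. Stack: [7]
LOAD_FAST b → push 29. Stack: [7, 29]
BINARY_OP - → 7 - 29 = -22. Stack: [-22]
LOAD_CONST → push 6. Stack: [-22, 6]
BINARY_OP // → -22 // 6 = -4. Stack: [-4]
STORE_FAST u → u=-4. Stack: []
LOAD_CONST → push 42. Stack: [42]
STORE_FAST z → z=42. Stack: []
LOAD_CONST → push 2. Stack: [2]
LOAD_FAST a → push -4. Stack: [2, -4]
BINARY_OP // → 2 // -4 = -1. Stack: [-1]
STORE_FAST u → u=-1. Stack: []
LOAD_FAST z → push 42. Stack: [42]
LOAD_CONST → push 7. Stack: [42, 7]
BINARY_OP // → 42 // 7 = 6. Stack: [6]
LOAD_CONST → push 14. Stack: [6, 14]
BINARY_OP * → 6 * 14 = 84. Stack: [84]
STORE_FAST z → z=84. Stack: []
LOAD_FAST z → push 84. Stack: [84]
LOAD_CONST → push 2. Stack: [84, 2]
BINARY_OP ^ → 84 ^ 2 = 86. Stack: [86]
RETURN_VALUE → return 86.

86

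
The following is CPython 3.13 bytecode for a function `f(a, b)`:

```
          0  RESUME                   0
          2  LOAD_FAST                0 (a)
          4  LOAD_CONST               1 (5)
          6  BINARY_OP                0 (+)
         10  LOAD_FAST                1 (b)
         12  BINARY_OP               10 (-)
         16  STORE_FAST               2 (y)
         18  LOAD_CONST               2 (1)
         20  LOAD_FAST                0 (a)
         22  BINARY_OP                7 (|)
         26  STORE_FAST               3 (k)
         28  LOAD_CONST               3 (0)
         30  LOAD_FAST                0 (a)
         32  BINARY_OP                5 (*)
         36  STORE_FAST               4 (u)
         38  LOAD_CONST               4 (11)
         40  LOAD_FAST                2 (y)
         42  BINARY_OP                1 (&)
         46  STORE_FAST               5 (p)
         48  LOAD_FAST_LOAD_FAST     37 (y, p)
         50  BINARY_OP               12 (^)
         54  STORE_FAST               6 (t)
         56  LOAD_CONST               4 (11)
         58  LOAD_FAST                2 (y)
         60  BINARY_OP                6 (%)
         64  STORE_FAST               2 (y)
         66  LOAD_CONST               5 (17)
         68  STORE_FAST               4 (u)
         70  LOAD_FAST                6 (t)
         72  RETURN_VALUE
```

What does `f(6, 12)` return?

LOAD_FAST a → push 6. Stack: [6]
LOAD_CONST → push 5. Stack: [6, 5]
BINARY_OP + → 6 + 5 = 11. Stack: [11]
LOAD_FAST b → push 12. Stack: [11, 12]
BINARY_OP - → 11 - 12 = -1. Stack: [-1]
STORE_FAST y → y=-1. Stack: []
LOAD_CONST → push 1. Stack: [1]
LOAD_FAST a → push 6. Stack: [1, 6]
BINARY_OP | → 1 | 6 = 7. Stack: [7]
STORE_FAST k → k=7. Stack: []
LOAD_CONST → push 0. Stack: [0]
LOAD_FAST a → push 6. Stack: [0, 6]
BINARY_OP * → 0 * 6 = 0. Stack: [0]
STORE_FAST u → u=0. Stack: []
LOAD_CONST → push 11. Stack: [11]
LOAD_FAST y → push -1. Stack: [11, -1]
BINARY_OP & → 11 & -1 = 11. Stack: [11]
STORE_FAST p → p=11. Stack: []
LOAD_FAST_LOAD_FAST y,p → push -1,11. Stack: [-1, 11]
BINARY_OP ^ → -1 ^ 11 = -12. Stack: [-12]
STORE_FAST t → t=-12. Stack: []
LOAD_CONST → push 11. Stack: [11]
LOAD_FAST y → push -1. Stack: [11, -1]
BINARY_OP % → 11 % -1 = 0. Stack: [0]
STORE_FAST y → y=0. Stack: []
LOAD_CONST → push 17. Stack: [17]
STORE_FAST u → u=17. Stack: []
LOAD_FAST t → push -12. Stack: [-12]
RETURN_VALUE → return -12.

-12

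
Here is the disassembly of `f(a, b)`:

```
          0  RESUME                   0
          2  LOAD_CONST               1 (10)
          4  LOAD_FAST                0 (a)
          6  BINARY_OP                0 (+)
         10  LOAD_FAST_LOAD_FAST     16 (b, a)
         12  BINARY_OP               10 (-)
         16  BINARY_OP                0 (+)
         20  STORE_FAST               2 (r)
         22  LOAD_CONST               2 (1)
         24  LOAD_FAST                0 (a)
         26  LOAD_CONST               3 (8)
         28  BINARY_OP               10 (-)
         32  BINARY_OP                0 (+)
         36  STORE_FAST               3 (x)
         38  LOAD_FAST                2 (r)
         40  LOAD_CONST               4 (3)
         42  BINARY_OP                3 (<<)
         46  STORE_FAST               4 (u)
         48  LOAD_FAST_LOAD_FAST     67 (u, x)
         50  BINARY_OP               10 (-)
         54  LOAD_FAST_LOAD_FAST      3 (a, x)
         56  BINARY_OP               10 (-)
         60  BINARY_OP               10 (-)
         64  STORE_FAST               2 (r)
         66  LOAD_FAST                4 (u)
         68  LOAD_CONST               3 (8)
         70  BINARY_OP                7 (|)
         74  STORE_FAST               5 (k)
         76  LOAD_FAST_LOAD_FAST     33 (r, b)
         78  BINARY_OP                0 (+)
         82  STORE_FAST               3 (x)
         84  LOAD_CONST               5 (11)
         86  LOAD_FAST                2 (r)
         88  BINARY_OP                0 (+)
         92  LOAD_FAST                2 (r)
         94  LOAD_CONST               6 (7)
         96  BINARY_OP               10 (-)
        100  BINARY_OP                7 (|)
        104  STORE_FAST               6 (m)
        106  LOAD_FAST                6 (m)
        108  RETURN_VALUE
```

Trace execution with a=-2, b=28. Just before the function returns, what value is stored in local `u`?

LOAD_CONST → push 10. Stack: [10]
LOAD_FAST a → push -2. Stack: [10, -2]
BINARY_OP + → 10 + -2 = 8. Stack: [8]
LOAD_FAST_LOAD_FAST b,a → push 28,-2. Stack: [8, 28, -2]
BINARY_OP - → 28 - -2 = 30. Stack: [8, 30]
BINARY_OP + → 8 + 30 = 38. Stack: [38]
STORE_FAST r → r=38. Stack: []
LOAD_CONST → push 1. Stack: [1]
LOAD_FAST a → push -2. Stack: [1, -2]
LOAD_CONST → push 8. Stack: [1, -2, 8]
BINARY_OP - → -2 - 8 = -10. Stack: [1, -10]
BINARY_OP + → 1 + -10 = -9. Stack: [-9]
STORE_FAST x → x=-9. Stack: []
LOAD_FAST r → push 38. Stack: [38]
LOAD_CONST → push 3. Stack: [38, 3]
BINARY_OP << → 38 << 3 = 304. Stack: [304]
STORE_FAST u → u=304. Stack: []
LOAD_FAST_LOAD_FAST u,x → push 304,-9. Stack: [304, -9]
BINARY_OP - → 304 - -9 = 313. Stack: [313]
LOAD_FAST_LOAD_FAST a,x → push -2,-9. Stack: [313, -2, -9]
BINARY_OP - → -2 - -9 = 7. Stack: [313, 7]
BINARY_OP - → 313 - 7 = 306. Stack: [306]
STORE_FAST r → r=306. Stack: []
LOAD_FAST u → push 304. Stack: [304]
LOAD_CONST → push 8. Stack: [304, 8]
BINARY_OP | → 304 | 8 = 312. Stack: [312]
STORE_FAST k → k=312. Stack: []
LOAD_FAST_LOAD_FAST r,b → push 306,28. Stack: [306, 28]
BINARY_OP + → 306 + 28 = 334. Stack: [334]
STORE_FAST x → x=334. Stack: []
LOAD_CONST → push 11. Stack: [11]
LOAD_FAST r → push 306. Stack: [11, 306]
BINARY_OP + → 11 + 306 = 317. Stack: [317]
LOAD_FAST r → push 306. Stack: [317, 306]
LOAD_CONST → push 7. Stack: [317, 306, 7]
BINARY_OP - → 306 - 7 = 299. Stack: [317, 299]
BINARY_OP | → 317 | 299 = 319. Stack: [319]
STORE_FAST m → m=319. Stack: []
LOAD_FAST m → push 319. Stack: [319]
RETURN_VALUE → return 319.

304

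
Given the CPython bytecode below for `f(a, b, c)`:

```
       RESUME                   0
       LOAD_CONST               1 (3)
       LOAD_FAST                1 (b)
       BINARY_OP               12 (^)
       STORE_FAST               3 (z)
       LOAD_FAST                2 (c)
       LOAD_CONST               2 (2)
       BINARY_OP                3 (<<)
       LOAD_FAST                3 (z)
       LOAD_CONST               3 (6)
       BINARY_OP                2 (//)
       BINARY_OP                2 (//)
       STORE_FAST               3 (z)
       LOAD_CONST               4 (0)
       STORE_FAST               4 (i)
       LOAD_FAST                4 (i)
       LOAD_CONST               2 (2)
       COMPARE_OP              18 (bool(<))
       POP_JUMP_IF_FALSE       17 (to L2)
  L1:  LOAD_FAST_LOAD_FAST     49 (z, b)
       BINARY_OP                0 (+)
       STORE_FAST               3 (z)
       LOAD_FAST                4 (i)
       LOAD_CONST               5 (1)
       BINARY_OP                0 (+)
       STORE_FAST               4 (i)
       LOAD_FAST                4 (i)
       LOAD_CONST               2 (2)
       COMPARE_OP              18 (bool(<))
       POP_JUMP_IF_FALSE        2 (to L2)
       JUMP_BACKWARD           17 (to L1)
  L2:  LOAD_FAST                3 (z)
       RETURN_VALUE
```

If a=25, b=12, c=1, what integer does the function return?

26

LOAD_CONST → push 3. Stack: [3]
LOAD_FAST b → push 12. Stack: [3, 12]
BINARY_OP ^ → 3 ^ 12 = 15. Stack: [15]
STORE_FAST z → z=15. Stack: []
LOAD_FAST c → push 1. Stack: [1]
LOAD_CONST → push 2. Stack: [1, 2]
BINARY_OP << → 1 << 2 = 4. Stack: [4]
LOAD_FAST z → push 15. Stack: [4, 15]
LOAD_CONST → push 6. Stack: [4, 15, 6]
BINARY_OP // → 15 // 6 = 2. Stack: [4, 2]
BINARY_OP // → 4 // 2 = 2. Stack: [2]
STORE_FAST z → z=2. Stack: []
LOAD_CONST → push 0. Stack: [0]
STORE_FAST i → i=0. Stack: []
LOAD_FAST i → push 0. Stack: [0]
LOAD_CONST → push 2. Stack: [0, 2]
COMPARE_OP bool(<) → 0 vs 2 = True. Stack: [True]
POP_JUMP_IF_FALSE → pop True; no jump. Stack: []
LOAD_FAST_LOAD_FAST z,b → push 2,12. Stack: [2, 12]
BINARY_OP + → 2 + 12 = 14. Stack: [14]
STORE_FAST z → z=14. Stack: []
LOAD_FAST i → push 0. Stack: [0]
LOAD_CONST → push 1. Stack: [0, 1]
BINARY_OP + → 0 + 1 = 1. Stack: [1]
STORE_FAST i → i=1. Stack: []
LOAD_FAST i → push 1. Stack: [1]
LOAD_CONST → push 2. Stack: [1, 2]
COMPARE_OP bool(<) → 1 vs 2 = True. Stack: [True]
POP_JUMP_IF_FALSE → pop True; no jump. Stack: []
LOAD_FAST_LOAD_FAST z,b → push 14,12. Stack: [14, 12]
BINARY_OP + → 14 + 12 = 26. Stack: [26]
STORE_FAST z → z=26. Stack: []
LOAD_FAST i → push 1. Stack: [1]
LOAD_CONST → push 1. Stack: [1, 1]
BINARY_OP + → 1 + 1 = 2. Stack: [2]
STORE_FAST i → i=2. Stack: []
LOAD_FAST i → push 2. Stack: [2]
LOAD_CONST → push 2. Stack: [2, 2]
COMPARE_OP bool(<) → 2 vs 2 = False. Stack: [False]
POP_JUMP_IF_FALSE → pop False; jump. Stack: []
LOAD_FAST z → push 26. Stack: [26]
RETURN_VALUE → return 26.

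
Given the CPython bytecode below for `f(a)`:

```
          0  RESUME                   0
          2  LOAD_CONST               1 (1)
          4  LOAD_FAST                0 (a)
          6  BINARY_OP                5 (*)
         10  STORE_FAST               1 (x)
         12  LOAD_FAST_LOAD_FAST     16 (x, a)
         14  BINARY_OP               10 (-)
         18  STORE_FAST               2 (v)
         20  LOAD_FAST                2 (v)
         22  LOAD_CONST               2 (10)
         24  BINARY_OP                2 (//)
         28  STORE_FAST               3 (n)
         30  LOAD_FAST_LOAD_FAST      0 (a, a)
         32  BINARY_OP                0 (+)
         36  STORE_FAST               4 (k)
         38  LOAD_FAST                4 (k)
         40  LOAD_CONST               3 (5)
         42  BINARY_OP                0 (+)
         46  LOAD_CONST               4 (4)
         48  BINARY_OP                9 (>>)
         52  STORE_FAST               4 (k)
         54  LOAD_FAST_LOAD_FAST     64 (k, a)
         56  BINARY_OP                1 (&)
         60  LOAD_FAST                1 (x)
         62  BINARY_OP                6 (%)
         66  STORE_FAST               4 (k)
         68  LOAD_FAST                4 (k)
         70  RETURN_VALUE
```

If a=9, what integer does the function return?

LOAD_CONST → push 1. Stack: [1]
LOAD_FAST a → push 9. Stack: [1, 9]
BINARY_OP * → 1 * 9 = 9. Stack: [9]
STORE_FAST x → x=9. Stack: []
LOAD_FAST_LOAD_FAST x,a → push 9,9. Stack: [9, 9]
BINARY_OP - → 9 - 9 = 0. Stack: [0]
STORE_FAST v → v=0. Stack: []
LOAD_FAST v → push 0. Stack: [0]
LOAD_CONST → push 10. Stack: [0, 10]
BINARY_OP // → 0 // 10 = 0. Stack: [0]
STORE_FAST n → n=0. Stack: []
LOAD_FAST_LOAD_FAST a,a → push 9,9. Stack: [9, 9]
BINARY_OP + → 9 + 9 = 18. Stack: [18]
STORE_FAST k → k=18. Stack: []
LOAD_FAST k → push 18. Stack: [18]
LOAD_CONST → push 5. Stack: [18, 5]
BINARY_OP + → 18 + 5 = 23. Stack: [23]
LOAD_CONST → push 4. Stack: [23, 4]
BINARY_OP >> → 23 >> 4 = 1. Stack: [1]
STORE_FAST k → k=1. Stack: []
LOAD_FAST_LOAD_FAST k,a → push 1,9. Stack: [1, 9]
BINARY_OP & → 1 & 9 = 1. Stack: [1]
LOAD_FAST x → push 9. Stack: [1, 9]
BINARY_OP % → 1 % 9 = 1. Stack: [1]
STORE_FAST k → k=1. Stack: []
LOAD_FAST k → push 1. Stack: [1]
RETURN_VALUE → return 1.

1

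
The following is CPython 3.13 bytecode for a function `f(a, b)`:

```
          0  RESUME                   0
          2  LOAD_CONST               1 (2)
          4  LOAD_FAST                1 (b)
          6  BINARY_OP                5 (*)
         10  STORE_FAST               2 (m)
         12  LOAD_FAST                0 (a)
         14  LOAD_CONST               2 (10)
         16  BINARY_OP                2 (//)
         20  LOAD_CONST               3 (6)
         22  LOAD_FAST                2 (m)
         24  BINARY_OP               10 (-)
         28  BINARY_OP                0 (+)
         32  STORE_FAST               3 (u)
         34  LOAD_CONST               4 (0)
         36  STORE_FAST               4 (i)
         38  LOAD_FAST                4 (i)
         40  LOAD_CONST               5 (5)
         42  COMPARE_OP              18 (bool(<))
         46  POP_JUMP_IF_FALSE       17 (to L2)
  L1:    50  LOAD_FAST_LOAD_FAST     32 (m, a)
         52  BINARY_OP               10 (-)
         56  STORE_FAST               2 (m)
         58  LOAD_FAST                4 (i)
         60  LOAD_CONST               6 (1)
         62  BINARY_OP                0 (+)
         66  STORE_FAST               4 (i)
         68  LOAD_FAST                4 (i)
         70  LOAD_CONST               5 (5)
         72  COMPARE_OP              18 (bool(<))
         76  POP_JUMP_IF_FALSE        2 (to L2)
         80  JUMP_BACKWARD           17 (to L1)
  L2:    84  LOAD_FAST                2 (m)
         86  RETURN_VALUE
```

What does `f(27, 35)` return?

LOAD_CONST → push 2
LOAD_FAST b → push 35
BINARY_OP * → 2 * 35 = 70
STORE_FAST m → m=70
LOAD_FAST a → push 27
LOAD_CONST → push 10
BINARY_OP // → 27 // 10 = 2
LOAD_CONST → push 6
LOAD_FAST m → push 70
BINARY_OP - → 6 - 70 = -64
BINARY_OP + → 2 + -64 = -62
STORE_FAST u → u=-62
LOAD_CONST → push 0
STORE_FAST i → i=0
LOAD_FAST i → push 0
LOAD_CONST → push 5
COMPARE_OP bool(<) → 0 vs 5 = True
POP_JUMP_IF_FALSE → pop True; no jump
LOAD_FAST_LOAD_FAST m,a → push 70,27
BINARY_OP - → 70 - 27 = 43
STORE_FAST m → m=43
LOAD_FAST i → push 0
LOAD_CONST → push 1
BINARY_OP + → 0 + 1 = 1
STORE_FAST i → i=1
LOAD_FAST i → push 1
LOAD_CONST → push 5
COMPARE_OP bool(<) → 1 vs 5 = True
POP_JUMP_IF_FALSE → pop True; no jump
LOAD_FAST_LOAD_FAST m,a → push 43,27
BINARY_OP - → 43 - 27 = 16
STORE_FAST m → m=16
LOAD_FAST i → push 1
LOAD_CONST → push 1
BINARY_OP + → 1 + 1 = 2
STORE_FAST i → i=2
LOAD_FAST i → push 2
LOAD_CONST → push 5
COMPARE_OP bool(<) → 2 vs 5 = True
POP_JUMP_IF_FALSE → pop True; no jump
LOAD_FAST_LOAD_FAST m,a → push 16,27
BINARY_OP - → 16 - 27 = -11
STORE_FAST m → m=-11
LOAD_FAST i → push 2
LOAD_CONST → push 1
BINARY_OP + → 2 + 1 = 3
STORE_FAST i → i=3
LOAD_FAST i → push 3
LOAD_CONST → push 5
COMPARE_OP bool(<) → 3 vs 5 = True
POP_JUMP_IF_FALSE → pop True; no jump
LOAD_FAST_LOAD_FAST m,a → push -11,27
BINARY_OP - → -11 - 27 = -38
STORE_FAST m → m=-38
LOAD_FAST i → push 3
LOAD_CONST → push 1
BINARY_OP + → 3 + 1 = 4
STORE_FAST i → i=4
LOAD_FAST i → push 4
LOAD_CONST → push 5
COMPARE_OP bool(<) → 4 vs 5 = True
POP_JUMP_IF_FALSE → pop True; no jump
LOAD_FAST_LOAD_FAST m,a → push -38,27
BINARY_OP - → -38 - 27 = -65
STORE_FAST m → m=-65
LOAD_FAST i → push 4
LOAD_CONST → push 1
BINARY_OP + → 4 + 1 = 5
STORE_FAST i → i=5
LOAD_FAST i → push 5
LOAD_CONST → push 5
COMPARE_OP bool(<) → 5 vs 5 = False
POP_JUMP_IF_FALSE → pop False; jump
LOAD_FAST m → push -65
RETURN_VALUE → return -65.

-65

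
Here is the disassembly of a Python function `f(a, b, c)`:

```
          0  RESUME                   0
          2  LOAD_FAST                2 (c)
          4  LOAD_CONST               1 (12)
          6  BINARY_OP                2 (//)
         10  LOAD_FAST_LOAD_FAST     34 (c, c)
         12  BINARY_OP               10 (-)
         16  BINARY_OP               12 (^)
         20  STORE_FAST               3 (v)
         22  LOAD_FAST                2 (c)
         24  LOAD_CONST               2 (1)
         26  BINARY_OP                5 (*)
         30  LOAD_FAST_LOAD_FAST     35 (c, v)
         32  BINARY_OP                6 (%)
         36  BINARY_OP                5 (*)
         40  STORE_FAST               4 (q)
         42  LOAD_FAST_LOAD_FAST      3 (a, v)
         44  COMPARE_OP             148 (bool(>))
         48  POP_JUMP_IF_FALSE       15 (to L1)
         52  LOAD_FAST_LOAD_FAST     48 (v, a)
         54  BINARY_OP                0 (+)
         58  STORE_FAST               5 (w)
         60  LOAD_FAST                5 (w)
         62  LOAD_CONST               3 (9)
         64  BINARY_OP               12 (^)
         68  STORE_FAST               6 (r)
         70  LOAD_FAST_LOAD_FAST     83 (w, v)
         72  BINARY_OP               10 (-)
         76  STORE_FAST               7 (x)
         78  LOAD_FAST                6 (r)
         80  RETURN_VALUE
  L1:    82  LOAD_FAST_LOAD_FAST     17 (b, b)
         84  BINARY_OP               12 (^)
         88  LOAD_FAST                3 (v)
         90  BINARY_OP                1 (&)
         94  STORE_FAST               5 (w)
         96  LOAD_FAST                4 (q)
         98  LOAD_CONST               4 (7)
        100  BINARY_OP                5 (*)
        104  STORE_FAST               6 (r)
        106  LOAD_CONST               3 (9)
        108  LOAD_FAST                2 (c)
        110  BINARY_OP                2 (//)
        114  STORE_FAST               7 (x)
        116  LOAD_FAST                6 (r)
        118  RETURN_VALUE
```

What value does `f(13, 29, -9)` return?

LOAD_FAST c → push -9. Stack: [-9]
LOAD_CONST → push 12. Stack: [-9, 12]
BINARY_OP // → -9 // 12 = -1. Stack: [-1]
LOAD_FAST_LOAD_FAST c,c → push -9,-9. Stack: [-1, -9, -9]
BINARY_OP - → -9 - -9 = 0. Stack: [-1, 0]
BINARY_OP ^ → -1 ^ 0 = -1. Stack: [-1]
STORE_FAST v → v=-1. Stack: []
LOAD_FAST c → push -9. Stack: [-9]
LOAD_CONST → push 1. Stack: [-9, 1]
BINARY_OP * → -9 * 1 = -9. Stack: [-9]
LOAD_FAST_LOAD_FAST c,v → push -9,-1. Stack: [-9, -9, -1]
BINARY_OP % → -9 % -1 = 0. Stack: [-9, 0]
BINARY_OP * → -9 * 0 = 0. Stack: [0]
STORE_FAST q → q=0. Stack: []
LOAD_FAST_LOAD_FAST a,v → push 13,-1. Stack: [13, -1]
COMPARE_OP bool(>) → 13 vs -1 = True. Stack: [True]
POP_JUMP_IF_FALSE → pop True; no jump. Stack: []
LOAD_FAST_LOAD_FAST v,a → push -1,13. Stack: [-1, 13]
BINARY_OP + → -1 + 13 = 12. Stack: [12]
STORE_FAST w → w=12. Stack: []
LOAD_FAST w → push 12. Stack: [12]
LOAD_CONST → push 9. Stack: [12, 9]
BINARY_OP ^ → 12 ^ 9 = 5. Stack: [5]
STORE_FAST r → r=5. Stack: []
LOAD_FAST_LOAD_FAST w,v → push 12,-1. Stack: [12, -1]
BINARY_OP - → 12 - -1 = 13. Stack: [13]
STORE_FAST x → x=13. Stack: []
LOAD_FAST r → push 5. Stack: [5]
RETURN_VALUE → return 5.

5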